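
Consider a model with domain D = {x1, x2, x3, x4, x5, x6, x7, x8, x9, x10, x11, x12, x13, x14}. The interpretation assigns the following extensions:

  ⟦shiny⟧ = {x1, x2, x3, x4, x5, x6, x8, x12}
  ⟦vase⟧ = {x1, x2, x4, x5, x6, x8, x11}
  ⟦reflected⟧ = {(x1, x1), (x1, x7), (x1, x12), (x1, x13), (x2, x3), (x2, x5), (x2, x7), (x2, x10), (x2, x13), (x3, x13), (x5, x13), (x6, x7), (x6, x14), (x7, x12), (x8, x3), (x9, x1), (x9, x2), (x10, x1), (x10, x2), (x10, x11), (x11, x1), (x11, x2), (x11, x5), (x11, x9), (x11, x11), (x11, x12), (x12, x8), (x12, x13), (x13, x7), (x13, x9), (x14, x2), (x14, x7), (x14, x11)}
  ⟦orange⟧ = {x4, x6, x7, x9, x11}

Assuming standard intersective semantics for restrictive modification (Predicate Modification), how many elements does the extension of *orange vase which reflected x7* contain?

⟦which reflected x7⟧ = {x : ⟨x, x7⟩ ∈ ⟦reflected⟧} = {x1, x2, x6, x13, x14}
⟦vase⟧ = {x1, x2, x4, x5, x6, x8, x11}
… ∩ ⟦which reflected x7⟧ = {x1, x2, x4, x5, x6, x8, x11} ∩ {x1, x2, x6, x13, x14} = {x1, x2, x6}
… ∩ ⟦orange⟧ = {x1, x2, x6} ∩ {x4, x6, x7, x9, x11} = {x6}
⟦orange vase which reflected x7⟧ = {x6}, so the cardinality is 1.

1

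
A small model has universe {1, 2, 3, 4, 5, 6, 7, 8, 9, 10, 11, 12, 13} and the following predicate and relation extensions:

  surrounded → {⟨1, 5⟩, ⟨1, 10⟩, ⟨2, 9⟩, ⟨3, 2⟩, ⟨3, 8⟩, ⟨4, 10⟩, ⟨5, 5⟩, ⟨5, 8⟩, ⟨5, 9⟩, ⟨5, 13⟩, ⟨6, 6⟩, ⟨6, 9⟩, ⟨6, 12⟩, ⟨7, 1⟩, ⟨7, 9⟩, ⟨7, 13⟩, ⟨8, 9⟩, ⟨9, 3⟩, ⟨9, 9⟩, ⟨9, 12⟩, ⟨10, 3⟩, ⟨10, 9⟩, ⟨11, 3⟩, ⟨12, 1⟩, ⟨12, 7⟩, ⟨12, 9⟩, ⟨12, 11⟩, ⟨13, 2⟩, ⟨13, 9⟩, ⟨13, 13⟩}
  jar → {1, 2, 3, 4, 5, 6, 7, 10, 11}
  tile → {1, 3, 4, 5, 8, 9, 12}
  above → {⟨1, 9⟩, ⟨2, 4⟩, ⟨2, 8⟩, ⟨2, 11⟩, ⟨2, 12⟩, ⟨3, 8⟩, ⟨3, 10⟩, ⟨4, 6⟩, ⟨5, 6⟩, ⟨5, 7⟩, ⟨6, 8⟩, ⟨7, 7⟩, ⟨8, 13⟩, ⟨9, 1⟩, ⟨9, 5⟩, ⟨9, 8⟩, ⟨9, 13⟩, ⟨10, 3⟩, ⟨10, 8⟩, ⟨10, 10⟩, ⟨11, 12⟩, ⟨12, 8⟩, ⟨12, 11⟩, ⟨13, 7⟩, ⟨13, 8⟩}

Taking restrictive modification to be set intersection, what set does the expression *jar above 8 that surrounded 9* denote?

⟦above 8⟧ = {x : ⟨x, 8⟩ ∈ ⟦above⟧} = {2, 3, 6, 9, 10, 12, 13}
⟦that surrounded 9⟧ = {x : ⟨x, 9⟩ ∈ ⟦surrounded⟧} = {2, 5, 6, 7, 8, 9, 10, 12, 13}
⟦jar⟧ = {1, 2, 3, 4, 5, 6, 7, 10, 11}
… ∩ ⟦above 8⟧ = {1, 2, 3, 4, 5, 6, 7, 10, 11} ∩ {2, 3, 6, 9, 10, 12, 13} = {2, 3, 6, 10}
… ∩ ⟦that surrounded 9⟧ = {2, 3, 6, 10} ∩ {2, 5, 6, 7, 8, 9, 10, 12, 13} = {2, 6, 10}
So ⟦jar above 8 that surrounded 9⟧ = {2, 6, 10}.

{2, 6, 10}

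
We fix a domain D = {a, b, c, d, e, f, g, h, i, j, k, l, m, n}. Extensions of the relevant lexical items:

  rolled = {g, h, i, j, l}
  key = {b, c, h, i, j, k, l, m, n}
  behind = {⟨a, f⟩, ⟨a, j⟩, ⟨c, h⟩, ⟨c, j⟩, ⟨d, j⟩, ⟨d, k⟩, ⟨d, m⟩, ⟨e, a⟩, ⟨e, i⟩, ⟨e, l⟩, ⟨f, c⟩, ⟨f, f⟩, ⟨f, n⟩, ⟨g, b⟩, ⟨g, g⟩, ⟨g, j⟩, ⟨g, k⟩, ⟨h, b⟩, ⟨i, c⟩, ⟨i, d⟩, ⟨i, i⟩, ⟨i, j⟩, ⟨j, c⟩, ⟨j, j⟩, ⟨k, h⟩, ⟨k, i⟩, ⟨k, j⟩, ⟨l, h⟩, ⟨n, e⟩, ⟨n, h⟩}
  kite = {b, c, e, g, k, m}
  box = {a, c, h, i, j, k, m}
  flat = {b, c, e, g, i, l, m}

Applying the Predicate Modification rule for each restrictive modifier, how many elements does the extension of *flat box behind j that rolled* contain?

⟦behind j⟧ = {x : ⟨x, j⟩ ∈ ⟦behind⟧} = {a, c, d, g, i, j, k}
⟦that rolled⟧ = ⟦rolled⟧ = {g, h, i, j, l}
⟦box⟧ = {a, c, h, i, j, k, m}
… ∩ ⟦behind j⟧ = {a, c, h, i, j, k, m} ∩ {a, c, d, g, i, j, k} = {a, c, i, j, k}
… ∩ ⟦that rolled⟧ = {a, c, i, j, k} ∩ {g, h, i, j, l} = {i, j}
… ∩ ⟦flat⟧ = {i, j} ∩ {b, c, e, g, i, l, m} = {i}
⟦flat box behind j that rolled⟧ = {i}, so the cardinality is 1.

1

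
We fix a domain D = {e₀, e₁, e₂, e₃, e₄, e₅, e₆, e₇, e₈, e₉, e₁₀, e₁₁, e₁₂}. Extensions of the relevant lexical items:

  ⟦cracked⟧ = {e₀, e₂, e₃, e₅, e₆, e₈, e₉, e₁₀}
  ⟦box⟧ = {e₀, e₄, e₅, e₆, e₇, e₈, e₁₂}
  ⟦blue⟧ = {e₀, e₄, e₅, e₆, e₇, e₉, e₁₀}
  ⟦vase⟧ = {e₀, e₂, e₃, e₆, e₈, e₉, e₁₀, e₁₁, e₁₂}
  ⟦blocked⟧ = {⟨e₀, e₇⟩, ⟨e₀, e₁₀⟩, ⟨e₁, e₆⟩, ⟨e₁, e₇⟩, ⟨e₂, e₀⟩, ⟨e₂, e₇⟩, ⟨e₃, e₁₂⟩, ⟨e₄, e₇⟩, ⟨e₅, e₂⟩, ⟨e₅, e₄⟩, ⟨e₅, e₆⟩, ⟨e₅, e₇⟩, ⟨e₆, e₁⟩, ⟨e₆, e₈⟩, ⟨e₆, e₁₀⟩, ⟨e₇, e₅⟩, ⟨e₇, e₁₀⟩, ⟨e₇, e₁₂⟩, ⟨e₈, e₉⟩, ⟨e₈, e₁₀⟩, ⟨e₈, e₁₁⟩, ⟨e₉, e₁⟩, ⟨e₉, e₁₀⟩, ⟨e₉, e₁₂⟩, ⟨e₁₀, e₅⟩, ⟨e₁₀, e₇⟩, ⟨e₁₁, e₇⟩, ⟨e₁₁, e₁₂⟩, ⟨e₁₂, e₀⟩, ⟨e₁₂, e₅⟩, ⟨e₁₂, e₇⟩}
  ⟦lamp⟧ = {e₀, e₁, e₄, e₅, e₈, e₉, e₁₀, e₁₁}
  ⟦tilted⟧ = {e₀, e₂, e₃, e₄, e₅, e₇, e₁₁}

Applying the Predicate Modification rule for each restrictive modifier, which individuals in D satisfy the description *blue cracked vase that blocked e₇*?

⟦that blocked e₇⟧ = {x : ⟨x, e₇⟩ ∈ ⟦blocked⟧} = {e₀, e₁, e₂, e₄, e₅, e₁₀, e₁₁, e₁₂}
⟦vase⟧ = {e₀, e₂, e₃, e₆, e₈, e₉, e₁₀, e₁₁, e₁₂}
… ∩ ⟦that blocked e₇⟧ = {e₀, e₂, e₃, e₆, e₈, e₉, e₁₀, e₁₁, e₁₂} ∩ {e₀, e₁, e₂, e₄, e₅, e₁₀, e₁₁, e₁₂} = {e₀, e₂, e₁₀, e₁₁, e₁₂}
… ∩ ⟦blue⟧ = {e₀, e₂, e₁₀, e₁₁, e₁₂} ∩ {e₀, e₄, e₅, e₆, e₇, e₉, e₁₀} = {e₀, e₁₀}
… ∩ ⟦cracked⟧ = {e₀, e₁₀} ∩ {e₀, e₂, e₃, e₅, e₆, e₈, e₉, e₁₀} = {e₀, e₁₀}
So ⟦blue cracked vase that blocked e₇⟧ = {e₀, e₁₀}.

{e₀, e₁₀}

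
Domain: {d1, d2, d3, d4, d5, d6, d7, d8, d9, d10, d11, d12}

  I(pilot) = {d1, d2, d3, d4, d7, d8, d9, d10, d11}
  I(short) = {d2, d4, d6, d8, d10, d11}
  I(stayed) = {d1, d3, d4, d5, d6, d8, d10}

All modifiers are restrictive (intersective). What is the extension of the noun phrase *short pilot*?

{d2, d4, d8, d10, d11}

⟦pilot⟧ = {d1, d2, d3, d4, d7, d8, d9, d10, d11}
… ∩ ⟦short⟧ = {d1, d2, d3, d4, d7, d8, d9, d10, d11} ∩ {d2, d4, d6, d8, d10, d11} = {d2, d4, d8, d10, d11}
So ⟦short pilot⟧ = {d2, d4, d8, d10, d11}.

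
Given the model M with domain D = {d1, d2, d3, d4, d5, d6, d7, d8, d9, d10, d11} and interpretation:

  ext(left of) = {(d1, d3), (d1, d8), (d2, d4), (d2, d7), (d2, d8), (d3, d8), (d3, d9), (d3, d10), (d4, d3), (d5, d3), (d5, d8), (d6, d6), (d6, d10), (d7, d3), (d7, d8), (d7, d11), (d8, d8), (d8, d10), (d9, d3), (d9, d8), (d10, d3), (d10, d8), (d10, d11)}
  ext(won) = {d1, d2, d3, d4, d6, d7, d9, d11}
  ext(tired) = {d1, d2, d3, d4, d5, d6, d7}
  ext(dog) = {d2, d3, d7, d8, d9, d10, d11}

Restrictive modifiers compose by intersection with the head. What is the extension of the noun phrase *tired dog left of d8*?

{d2, d3, d7}

⟦left of d8⟧ = {x : ⟨x, d8⟩ ∈ ⟦left of⟧} = {d1, d2, d3, d5, d7, d8, d9, d10}
⟦dog⟧ = {d2, d3, d7, d8, d9, d10, d11}
… ∩ ⟦left of d8⟧ = {d2, d3, d7, d8, d9, d10, d11} ∩ {d1, d2, d3, d5, d7, d8, d9, d10} = {d2, d3, d7, d8, d9, d10}
… ∩ ⟦tired⟧ = {d2, d3, d7, d8, d9, d10} ∩ {d1, d2, d3, d4, d5, d6, d7} = {d2, d3, d7}
So ⟦tired dog left of d8⟧ = {d2, d3, d7}.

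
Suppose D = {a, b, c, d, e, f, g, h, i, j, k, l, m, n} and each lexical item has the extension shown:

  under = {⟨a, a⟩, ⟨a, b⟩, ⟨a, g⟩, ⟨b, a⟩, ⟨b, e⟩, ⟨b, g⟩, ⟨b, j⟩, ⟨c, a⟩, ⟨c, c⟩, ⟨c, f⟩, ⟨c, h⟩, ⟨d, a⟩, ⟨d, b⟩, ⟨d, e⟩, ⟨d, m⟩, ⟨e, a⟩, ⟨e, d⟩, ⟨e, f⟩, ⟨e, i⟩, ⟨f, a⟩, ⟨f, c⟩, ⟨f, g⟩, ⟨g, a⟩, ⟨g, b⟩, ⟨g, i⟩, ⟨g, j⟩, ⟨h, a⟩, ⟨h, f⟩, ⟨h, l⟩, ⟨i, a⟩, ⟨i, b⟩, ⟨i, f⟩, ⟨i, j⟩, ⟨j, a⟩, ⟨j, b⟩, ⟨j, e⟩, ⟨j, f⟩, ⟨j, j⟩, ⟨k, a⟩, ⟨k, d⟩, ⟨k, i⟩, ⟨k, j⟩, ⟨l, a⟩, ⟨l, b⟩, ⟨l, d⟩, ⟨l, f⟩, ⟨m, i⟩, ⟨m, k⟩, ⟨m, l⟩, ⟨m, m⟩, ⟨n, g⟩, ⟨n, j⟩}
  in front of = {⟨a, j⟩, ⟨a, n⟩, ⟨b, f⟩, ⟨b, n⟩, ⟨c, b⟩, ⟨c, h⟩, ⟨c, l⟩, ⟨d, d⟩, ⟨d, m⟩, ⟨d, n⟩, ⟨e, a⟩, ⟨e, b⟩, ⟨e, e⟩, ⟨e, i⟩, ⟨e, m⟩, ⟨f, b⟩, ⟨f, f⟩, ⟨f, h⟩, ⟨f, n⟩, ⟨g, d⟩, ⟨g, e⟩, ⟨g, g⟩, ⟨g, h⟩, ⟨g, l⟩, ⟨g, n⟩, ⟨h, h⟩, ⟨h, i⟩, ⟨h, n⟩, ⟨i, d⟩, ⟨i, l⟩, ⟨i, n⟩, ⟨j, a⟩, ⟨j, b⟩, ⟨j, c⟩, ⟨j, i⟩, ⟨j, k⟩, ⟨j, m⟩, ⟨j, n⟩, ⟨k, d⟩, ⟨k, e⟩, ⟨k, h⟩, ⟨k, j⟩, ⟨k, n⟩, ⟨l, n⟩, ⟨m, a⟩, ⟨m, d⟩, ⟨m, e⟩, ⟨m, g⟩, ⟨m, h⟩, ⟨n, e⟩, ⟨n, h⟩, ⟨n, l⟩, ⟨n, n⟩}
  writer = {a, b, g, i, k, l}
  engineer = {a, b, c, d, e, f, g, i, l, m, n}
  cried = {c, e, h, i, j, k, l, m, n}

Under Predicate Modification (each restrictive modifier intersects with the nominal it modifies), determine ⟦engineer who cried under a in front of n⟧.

{i, l}

⟦who cried⟧ = ⟦cried⟧ = {c, e, h, i, j, k, l, m, n}
⟦under a⟧ = {x : ⟨x, a⟩ ∈ ⟦under⟧} = {a, b, c, d, e, f, g, h, i, j, k, l}
⟦in front of n⟧ = {x : ⟨x, n⟩ ∈ ⟦in front of⟧} = {a, b, d, f, g, h, i, j, k, l, n}
⟦engineer⟧ = {a, b, c, d, e, f, g, i, l, m, n}
… ∩ ⟦who cried⟧ = {a, b, c, d, e, f, g, i, l, m, n} ∩ {c, e, h, i, j, k, l, m, n} = {c, e, i, l, m, n}
… ∩ ⟦under a⟧ = {c, e, i, l, m, n} ∩ {a, b, c, d, e, f, g, h, i, j, k, l} = {c, e, i, l}
… ∩ ⟦in front of n⟧ = {c, e, i, l} ∩ {a, b, d, f, g, h, i, j, k, l, n} = {i, l}
So ⟦engineer who cried under a in front of n⟧ = {i, l}.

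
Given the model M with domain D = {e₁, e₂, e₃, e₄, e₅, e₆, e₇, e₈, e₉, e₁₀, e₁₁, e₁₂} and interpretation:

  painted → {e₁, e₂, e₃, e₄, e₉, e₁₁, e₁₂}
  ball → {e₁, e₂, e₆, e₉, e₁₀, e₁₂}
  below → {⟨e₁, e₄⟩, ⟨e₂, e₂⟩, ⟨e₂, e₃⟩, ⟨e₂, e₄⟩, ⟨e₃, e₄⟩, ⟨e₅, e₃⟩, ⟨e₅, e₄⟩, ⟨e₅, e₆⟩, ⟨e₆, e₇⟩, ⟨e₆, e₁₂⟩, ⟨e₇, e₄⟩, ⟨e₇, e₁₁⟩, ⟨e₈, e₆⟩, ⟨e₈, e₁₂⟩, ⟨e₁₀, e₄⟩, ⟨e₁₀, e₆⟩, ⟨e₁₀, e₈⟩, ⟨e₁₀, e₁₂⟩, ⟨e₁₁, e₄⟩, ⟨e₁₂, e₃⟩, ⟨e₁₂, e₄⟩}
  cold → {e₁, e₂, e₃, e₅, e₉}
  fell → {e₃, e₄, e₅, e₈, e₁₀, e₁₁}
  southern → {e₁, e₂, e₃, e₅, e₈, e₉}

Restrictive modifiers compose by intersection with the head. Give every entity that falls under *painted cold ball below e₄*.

{e₁, e₂}

⟦below e₄⟧ = {x : ⟨x, e₄⟩ ∈ ⟦below⟧} = {e₁, e₂, e₃, e₅, e₇, e₁₀, e₁₁, e₁₂}
⟦ball⟧ = {e₁, e₂, e₆, e₉, e₁₀, e₁₂}
… ∩ ⟦below e₄⟧ = {e₁, e₂, e₆, e₉, e₁₀, e₁₂} ∩ {e₁, e₂, e₃, e₅, e₇, e₁₀, e₁₁, e₁₂} = {e₁, e₂, e₁₀, e₁₂}
… ∩ ⟦painted⟧ = {e₁, e₂, e₁₀, e₁₂} ∩ {e₁, e₂, e₃, e₄, e₉, e₁₁, e₁₂} = {e₁, e₂, e₁₂}
… ∩ ⟦cold⟧ = {e₁, e₂, e₁₂} ∩ {e₁, e₂, e₃, e₅, e₉} = {e₁, e₂}
So ⟦painted cold ball below e₄⟧ = {e₁, e₂}.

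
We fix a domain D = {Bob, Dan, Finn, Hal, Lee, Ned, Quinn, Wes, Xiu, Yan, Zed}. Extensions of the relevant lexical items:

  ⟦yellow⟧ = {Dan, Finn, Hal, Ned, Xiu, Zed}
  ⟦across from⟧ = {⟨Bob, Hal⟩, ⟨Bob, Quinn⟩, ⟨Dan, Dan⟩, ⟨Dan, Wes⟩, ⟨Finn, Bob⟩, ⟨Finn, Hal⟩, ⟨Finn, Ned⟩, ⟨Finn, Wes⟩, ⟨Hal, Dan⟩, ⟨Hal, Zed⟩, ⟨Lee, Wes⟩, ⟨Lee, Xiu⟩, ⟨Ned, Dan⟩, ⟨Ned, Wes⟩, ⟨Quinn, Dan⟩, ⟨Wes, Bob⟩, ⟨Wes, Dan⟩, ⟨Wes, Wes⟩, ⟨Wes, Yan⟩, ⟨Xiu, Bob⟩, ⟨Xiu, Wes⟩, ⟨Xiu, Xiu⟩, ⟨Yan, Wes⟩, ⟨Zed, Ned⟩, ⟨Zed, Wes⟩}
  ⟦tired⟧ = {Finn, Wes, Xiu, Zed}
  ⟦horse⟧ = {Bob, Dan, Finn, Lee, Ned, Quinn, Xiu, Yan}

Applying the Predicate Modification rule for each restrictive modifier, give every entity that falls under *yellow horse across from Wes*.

{Dan, Finn, Ned, Xiu}

⟦across from Wes⟧ = {x : ⟨x, Wes⟩ ∈ ⟦across from⟧} = {Dan, Finn, Lee, Ned, Wes, Xiu, Yan, Zed}
⟦horse⟧ = {Bob, Dan, Finn, Lee, Ned, Quinn, Xiu, Yan}
… ∩ ⟦across from Wes⟧ = {Bob, Dan, Finn, Lee, Ned, Quinn, Xiu, Yan} ∩ {Dan, Finn, Lee, Ned, Wes, Xiu, Yan, Zed} = {Dan, Finn, Lee, Ned, Xiu, Yan}
… ∩ ⟦yellow⟧ = {Dan, Finn, Lee, Ned, Xiu, Yan} ∩ {Dan, Finn, Hal, Ned, Xiu, Zed} = {Dan, Finn, Ned, Xiu}
So ⟦yellow horse across from Wes⟧ = {Dan, Finn, Ned, Xiu}.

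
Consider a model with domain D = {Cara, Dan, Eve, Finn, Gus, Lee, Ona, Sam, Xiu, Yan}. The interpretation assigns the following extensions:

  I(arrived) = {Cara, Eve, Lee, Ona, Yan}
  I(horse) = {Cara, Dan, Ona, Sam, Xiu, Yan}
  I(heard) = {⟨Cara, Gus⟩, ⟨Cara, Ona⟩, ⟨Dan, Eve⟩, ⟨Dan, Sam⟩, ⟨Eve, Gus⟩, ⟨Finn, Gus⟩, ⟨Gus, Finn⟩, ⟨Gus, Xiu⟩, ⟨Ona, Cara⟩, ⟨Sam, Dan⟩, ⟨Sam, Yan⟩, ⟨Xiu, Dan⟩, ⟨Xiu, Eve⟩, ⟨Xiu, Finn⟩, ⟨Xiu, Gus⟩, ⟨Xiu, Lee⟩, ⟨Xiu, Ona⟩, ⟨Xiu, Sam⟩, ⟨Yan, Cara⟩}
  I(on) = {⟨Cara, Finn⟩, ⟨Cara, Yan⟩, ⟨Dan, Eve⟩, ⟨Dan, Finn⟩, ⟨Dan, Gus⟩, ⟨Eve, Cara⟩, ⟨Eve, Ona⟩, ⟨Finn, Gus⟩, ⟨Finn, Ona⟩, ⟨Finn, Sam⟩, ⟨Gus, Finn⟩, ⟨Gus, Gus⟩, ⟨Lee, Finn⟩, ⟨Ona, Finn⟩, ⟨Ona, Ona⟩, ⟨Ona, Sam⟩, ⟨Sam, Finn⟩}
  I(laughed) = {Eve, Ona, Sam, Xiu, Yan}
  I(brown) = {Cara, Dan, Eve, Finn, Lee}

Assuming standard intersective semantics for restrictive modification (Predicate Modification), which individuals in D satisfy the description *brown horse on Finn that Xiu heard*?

⟦on Finn⟧ = {x : ⟨x, Finn⟩ ∈ ⟦on⟧} = {Cara, Dan, Gus, Lee, Ona, Sam}
⟦that Xiu heard⟧ = {x : ⟨Xiu, x⟩ ∈ ⟦heard⟧} = {Dan, Eve, Finn, Gus, Lee, Ona, Sam}
⟦horse⟧ = {Cara, Dan, Ona, Sam, Xiu, Yan}
… ∩ ⟦on Finn⟧ = {Cara, Dan, Ona, Sam, Xiu, Yan} ∩ {Cara, Dan, Gus, Lee, Ona, Sam} = {Cara, Dan, Ona, Sam}
… ∩ ⟦that Xiu heard⟧ = {Cara, Dan, Ona, Sam} ∩ {Dan, Eve, Finn, Gus, Lee, Ona, Sam} = {Dan, Ona, Sam}
… ∩ ⟦brown⟧ = {Dan, Ona, Sam} ∩ {Cara, Dan, Eve, Finn, Lee} = {Dan}
So ⟦brown horse on Finn that Xiu heard⟧ = {Dan}.

{Dan}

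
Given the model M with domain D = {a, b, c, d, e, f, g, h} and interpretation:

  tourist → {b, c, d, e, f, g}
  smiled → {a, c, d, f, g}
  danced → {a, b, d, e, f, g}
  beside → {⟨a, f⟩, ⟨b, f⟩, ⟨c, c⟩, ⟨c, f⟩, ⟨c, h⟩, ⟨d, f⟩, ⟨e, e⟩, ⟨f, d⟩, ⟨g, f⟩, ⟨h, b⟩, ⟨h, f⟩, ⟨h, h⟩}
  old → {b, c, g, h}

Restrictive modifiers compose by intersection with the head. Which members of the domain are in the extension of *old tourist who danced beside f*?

{b, g}

⟦who danced⟧ = ⟦danced⟧ = {a, b, d, e, f, g}
⟦beside f⟧ = {x : ⟨x, f⟩ ∈ ⟦beside⟧} = {a, b, c, d, g, h}
⟦tourist⟧ = {b, c, d, e, f, g}
… ∩ ⟦who danced⟧ = {b, c, d, e, f, g} ∩ {a, b, d, e, f, g} = {b, d, e, f, g}
… ∩ ⟦beside f⟧ = {b, d, e, f, g} ∩ {a, b, c, d, g, h} = {b, d, g}
… ∩ ⟦old⟧ = {b, d, g} ∩ {b, c, g, h} = {b, g}
So ⟦old tourist who danced beside f⟧ = {b, g}.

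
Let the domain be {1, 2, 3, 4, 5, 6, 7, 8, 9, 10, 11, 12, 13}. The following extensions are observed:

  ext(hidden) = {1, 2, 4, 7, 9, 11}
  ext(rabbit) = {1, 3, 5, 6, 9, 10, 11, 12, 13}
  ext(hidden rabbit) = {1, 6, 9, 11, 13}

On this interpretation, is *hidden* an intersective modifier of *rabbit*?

⟦hidden⟧ ∩ ⟦rabbit⟧ = {1, 2, 4, 7, 9, 11} ∩ {1, 3, 5, 6, 9, 10, 11, 12, 13} = {1, 9, 11}
Observed ⟦hidden rabbit⟧ = {1, 6, 9, 11, 13}.
These differ, so the modifier is not intersective in this model.

no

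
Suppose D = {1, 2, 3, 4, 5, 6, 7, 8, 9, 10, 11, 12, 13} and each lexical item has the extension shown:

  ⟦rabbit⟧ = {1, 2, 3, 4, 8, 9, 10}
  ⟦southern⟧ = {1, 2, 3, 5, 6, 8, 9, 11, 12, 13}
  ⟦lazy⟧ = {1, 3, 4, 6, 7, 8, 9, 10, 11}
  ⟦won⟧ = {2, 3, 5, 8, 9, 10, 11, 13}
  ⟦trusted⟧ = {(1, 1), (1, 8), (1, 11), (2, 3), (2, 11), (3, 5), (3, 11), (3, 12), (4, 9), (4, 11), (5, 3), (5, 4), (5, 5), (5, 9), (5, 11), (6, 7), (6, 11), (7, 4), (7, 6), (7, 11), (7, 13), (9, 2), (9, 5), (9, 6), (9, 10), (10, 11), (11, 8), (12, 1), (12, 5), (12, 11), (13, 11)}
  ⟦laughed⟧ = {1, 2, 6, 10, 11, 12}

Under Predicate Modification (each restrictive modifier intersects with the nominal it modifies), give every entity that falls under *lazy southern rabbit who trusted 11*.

⟦who trusted 11⟧ = {x : ⟨x, 11⟩ ∈ ⟦trusted⟧} = {1, 2, 3, 4, 5, 6, 7, 10, 12, 13}
⟦rabbit⟧ = {1, 2, 3, 4, 8, 9, 10}
… ∩ ⟦who trusted 11⟧ = {1, 2, 3, 4, 8, 9, 10} ∩ {1, 2, 3, 4, 5, 6, 7, 10, 12, 13} = {1, 2, 3, 4, 10}
… ∩ ⟦lazy⟧ = {1, 2, 3, 4, 10} ∩ {1, 3, 4, 6, 7, 8, 9, 10, 11} = {1, 3, 4, 10}
… ∩ ⟦southern⟧ = {1, 3, 4, 10} ∩ {1, 2, 3, 5, 6, 8, 9, 11, 12, 13} = {1, 3}
So ⟦lazy southern rabbit who trusted 11⟧ = {1, 3}.

{1, 3}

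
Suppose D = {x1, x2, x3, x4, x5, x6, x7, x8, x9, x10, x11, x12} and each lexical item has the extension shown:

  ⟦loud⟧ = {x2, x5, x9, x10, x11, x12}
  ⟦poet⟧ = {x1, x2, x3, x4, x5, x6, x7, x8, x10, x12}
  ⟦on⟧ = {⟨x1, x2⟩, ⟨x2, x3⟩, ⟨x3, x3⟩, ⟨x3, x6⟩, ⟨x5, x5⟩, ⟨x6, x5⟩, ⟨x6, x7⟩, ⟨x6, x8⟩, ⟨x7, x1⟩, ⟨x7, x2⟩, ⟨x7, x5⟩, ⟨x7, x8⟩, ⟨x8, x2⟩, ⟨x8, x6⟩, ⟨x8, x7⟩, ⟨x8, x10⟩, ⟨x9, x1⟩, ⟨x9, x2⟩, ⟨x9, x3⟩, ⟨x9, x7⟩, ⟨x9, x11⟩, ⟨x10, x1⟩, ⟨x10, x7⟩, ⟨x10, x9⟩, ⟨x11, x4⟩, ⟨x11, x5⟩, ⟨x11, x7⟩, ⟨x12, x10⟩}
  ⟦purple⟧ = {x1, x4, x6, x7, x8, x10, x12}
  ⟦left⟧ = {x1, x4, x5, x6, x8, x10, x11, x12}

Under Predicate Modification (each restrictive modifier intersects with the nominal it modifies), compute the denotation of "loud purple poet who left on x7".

⟦who left⟧ = ⟦left⟧ = {x1, x4, x5, x6, x8, x10, x11, x12}
⟦on x7⟧ = {x : ⟨x, x7⟩ ∈ ⟦on⟧} = {x6, x8, x9, x10, x11}
⟦poet⟧ = {x1, x2, x3, x4, x5, x6, x7, x8, x10, x12}
… ∩ ⟦who left⟧ = {x1, x2, x3, x4, x5, x6, x7, x8, x10, x12} ∩ {x1, x4, x5, x6, x8, x10, x11, x12} = {x1, x4, x5, x6, x8, x10, x12}
… ∩ ⟦on x7⟧ = {x1, x4, x5, x6, x8, x10, x12} ∩ {x6, x8, x9, x10, x11} = {x6, x8, x10}
… ∩ ⟦loud⟧ = {x6, x8, x10} ∩ {x2, x5, x9, x10, x11, x12} = {x10}
… ∩ ⟦purple⟧ = {x10} ∩ {x1, x4, x6, x7, x8, x10, x12} = {x10}
So ⟦loud purple poet who left on x7⟧ = {x10}.

{x10}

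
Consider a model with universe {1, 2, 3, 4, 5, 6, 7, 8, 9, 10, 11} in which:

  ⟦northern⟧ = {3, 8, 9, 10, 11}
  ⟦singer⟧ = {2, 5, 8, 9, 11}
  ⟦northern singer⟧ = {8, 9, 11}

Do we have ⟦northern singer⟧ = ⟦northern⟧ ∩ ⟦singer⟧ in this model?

⟦northern⟧ ∩ ⟦singer⟧ = {3, 8, 9, 10, 11} ∩ {2, 5, 8, 9, 11} = {8, 9, 11}
Observed ⟦northern singer⟧ = {8, 9, 11}.
These coincide, so the modifier is intersective here.

yes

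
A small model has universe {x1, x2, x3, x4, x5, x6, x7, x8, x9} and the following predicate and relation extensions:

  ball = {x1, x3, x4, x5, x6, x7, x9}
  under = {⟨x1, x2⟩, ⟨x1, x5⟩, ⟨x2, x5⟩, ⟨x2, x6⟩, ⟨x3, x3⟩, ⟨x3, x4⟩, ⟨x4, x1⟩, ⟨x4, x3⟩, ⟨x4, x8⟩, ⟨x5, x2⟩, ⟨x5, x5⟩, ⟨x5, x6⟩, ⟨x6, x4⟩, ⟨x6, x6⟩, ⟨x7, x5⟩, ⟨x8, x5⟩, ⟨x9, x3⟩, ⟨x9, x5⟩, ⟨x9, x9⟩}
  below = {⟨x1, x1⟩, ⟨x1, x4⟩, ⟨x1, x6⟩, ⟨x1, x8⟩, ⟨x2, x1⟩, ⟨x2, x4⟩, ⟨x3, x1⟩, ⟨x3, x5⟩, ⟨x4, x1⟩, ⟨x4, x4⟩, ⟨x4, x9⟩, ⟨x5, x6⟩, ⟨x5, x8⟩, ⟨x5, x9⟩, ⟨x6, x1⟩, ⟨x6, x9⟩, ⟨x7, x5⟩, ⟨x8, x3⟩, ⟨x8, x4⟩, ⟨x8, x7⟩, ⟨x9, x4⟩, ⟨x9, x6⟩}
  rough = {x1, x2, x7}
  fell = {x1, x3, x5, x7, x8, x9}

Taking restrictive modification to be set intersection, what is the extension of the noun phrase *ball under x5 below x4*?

⟦under x5⟧ = {x : ⟨x, x5⟩ ∈ ⟦under⟧} = {x1, x2, x5, x7, x8, x9}
⟦below x4⟧ = {x : ⟨x, x4⟩ ∈ ⟦below⟧} = {x1, x2, x4, x8, x9}
⟦ball⟧ = {x1, x3, x4, x5, x6, x7, x9}
… ∩ ⟦under x5⟧ = {x1, x3, x4, x5, x6, x7, x9} ∩ {x1, x2, x5, x7, x8, x9} = {x1, x5, x7, x9}
… ∩ ⟦below x4⟧ = {x1, x5, x7, x9} ∩ {x1, x2, x4, x8, x9} = {x1, x9}
So ⟦ball under x5 below x4⟧ = {x1, x9}.

{x1, x9}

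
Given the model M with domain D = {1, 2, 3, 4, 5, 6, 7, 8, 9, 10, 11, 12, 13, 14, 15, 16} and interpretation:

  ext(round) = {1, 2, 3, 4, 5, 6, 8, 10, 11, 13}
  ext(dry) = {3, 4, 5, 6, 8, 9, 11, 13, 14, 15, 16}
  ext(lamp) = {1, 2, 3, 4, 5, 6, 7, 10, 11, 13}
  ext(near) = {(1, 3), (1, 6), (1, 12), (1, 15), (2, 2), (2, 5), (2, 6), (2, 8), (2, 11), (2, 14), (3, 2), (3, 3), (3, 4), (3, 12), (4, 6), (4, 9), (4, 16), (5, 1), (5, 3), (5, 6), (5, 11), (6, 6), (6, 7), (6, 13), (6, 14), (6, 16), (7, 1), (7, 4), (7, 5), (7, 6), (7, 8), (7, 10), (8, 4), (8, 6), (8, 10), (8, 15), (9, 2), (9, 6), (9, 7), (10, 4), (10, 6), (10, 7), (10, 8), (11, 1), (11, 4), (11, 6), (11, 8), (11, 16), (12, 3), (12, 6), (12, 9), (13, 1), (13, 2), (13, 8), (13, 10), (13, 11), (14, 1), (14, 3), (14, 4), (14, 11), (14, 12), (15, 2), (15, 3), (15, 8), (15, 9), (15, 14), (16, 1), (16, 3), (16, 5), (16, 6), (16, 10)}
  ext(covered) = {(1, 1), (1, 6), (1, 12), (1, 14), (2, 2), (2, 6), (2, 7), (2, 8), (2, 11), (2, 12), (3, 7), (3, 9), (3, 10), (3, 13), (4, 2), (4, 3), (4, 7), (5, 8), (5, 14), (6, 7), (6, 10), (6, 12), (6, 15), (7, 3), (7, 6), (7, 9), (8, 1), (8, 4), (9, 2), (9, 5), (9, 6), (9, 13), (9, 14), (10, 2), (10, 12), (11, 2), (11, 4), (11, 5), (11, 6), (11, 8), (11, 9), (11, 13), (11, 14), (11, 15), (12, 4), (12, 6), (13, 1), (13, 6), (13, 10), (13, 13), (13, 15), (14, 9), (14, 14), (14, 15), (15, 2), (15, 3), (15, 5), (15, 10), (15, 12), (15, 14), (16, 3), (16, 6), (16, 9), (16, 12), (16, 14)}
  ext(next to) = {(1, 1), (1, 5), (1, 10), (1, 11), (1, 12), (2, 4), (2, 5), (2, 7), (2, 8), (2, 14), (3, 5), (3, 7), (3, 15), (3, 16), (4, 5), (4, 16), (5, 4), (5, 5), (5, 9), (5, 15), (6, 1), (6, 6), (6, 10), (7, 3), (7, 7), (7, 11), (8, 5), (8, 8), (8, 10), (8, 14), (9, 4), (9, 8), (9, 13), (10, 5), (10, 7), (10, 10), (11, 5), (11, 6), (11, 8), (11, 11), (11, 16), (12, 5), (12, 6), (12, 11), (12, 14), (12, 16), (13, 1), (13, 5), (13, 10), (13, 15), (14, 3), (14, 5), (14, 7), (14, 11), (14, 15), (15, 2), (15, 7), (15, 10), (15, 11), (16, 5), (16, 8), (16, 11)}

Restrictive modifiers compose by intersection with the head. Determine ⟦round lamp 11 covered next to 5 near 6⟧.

{2, 4, 5}

⟦11 covered⟧ = {x : ⟨11, x⟩ ∈ ⟦covered⟧} = {2, 4, 5, 6, 8, 9, 13, 14, 15}
⟦next to 5⟧ = {x : ⟨x, 5⟩ ∈ ⟦next to⟧} = {1, 2, 3, 4, 5, 8, 10, 11, 12, 13, 14, 16}
⟦near 6⟧ = {x : ⟨x, 6⟩ ∈ ⟦near⟧} = {1, 2, 4, 5, 6, 7, 8, 9, 10, 11, 12, 16}
⟦lamp⟧ = {1, 2, 3, 4, 5, 6, 7, 10, 11, 13}
… ∩ ⟦11 covered⟧ = {1, 2, 3, 4, 5, 6, 7, 10, 11, 13} ∩ {2, 4, 5, 6, 8, 9, 13, 14, 15} = {2, 4, 5, 6, 13}
… ∩ ⟦next to 5⟧ = {2, 4, 5, 6, 13} ∩ {1, 2, 3, 4, 5, 8, 10, 11, 12, 13, 14, 16} = {2, 4, 5, 13}
… ∩ ⟦near 6⟧ = {2, 4, 5, 13} ∩ {1, 2, 4, 5, 6, 7, 8, 9, 10, 11, 12, 16} = {2, 4, 5}
… ∩ ⟦round⟧ = {2, 4, 5} ∩ {1, 2, 3, 4, 5, 6, 8, 10, 11, 13} = {2, 4, 5}
So ⟦round lamp 11 covered next to 5 near 6⟧ = {2, 4, 5}.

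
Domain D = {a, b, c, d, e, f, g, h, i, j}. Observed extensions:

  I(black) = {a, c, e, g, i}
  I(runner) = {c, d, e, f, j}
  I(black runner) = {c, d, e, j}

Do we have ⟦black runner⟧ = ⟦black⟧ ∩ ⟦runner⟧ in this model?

no

⟦black⟧ ∩ ⟦runner⟧ = {a, c, e, g, i} ∩ {c, d, e, f, j} = {c, e}
Observed ⟦black runner⟧ = {c, d, e, j}.
These differ, so the modifier is not intersective in this model.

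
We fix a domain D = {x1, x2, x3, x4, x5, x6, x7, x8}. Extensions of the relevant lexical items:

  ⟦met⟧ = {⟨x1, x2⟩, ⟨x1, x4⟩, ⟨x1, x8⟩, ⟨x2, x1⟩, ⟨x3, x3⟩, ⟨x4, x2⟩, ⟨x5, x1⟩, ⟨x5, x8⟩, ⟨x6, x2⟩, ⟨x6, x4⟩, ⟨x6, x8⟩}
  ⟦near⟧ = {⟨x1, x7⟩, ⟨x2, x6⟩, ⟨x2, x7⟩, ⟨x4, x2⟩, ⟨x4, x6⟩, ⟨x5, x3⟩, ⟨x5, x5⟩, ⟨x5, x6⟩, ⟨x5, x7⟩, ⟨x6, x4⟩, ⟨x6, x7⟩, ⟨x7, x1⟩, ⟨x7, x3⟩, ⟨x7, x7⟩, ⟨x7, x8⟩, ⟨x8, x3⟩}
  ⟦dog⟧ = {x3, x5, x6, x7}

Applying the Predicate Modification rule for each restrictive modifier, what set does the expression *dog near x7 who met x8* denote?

{x5, x6}

⟦near x7⟧ = {x : ⟨x, x7⟩ ∈ ⟦near⟧} = {x1, x2, x5, x6, x7}
⟦who met x8⟧ = {x : ⟨x, x8⟩ ∈ ⟦met⟧} = {x1, x5, x6}
⟦dog⟧ = {x3, x5, x6, x7}
… ∩ ⟦near x7⟧ = {x3, x5, x6, x7} ∩ {x1, x2, x5, x6, x7} = {x5, x6, x7}
… ∩ ⟦who met x8⟧ = {x5, x6, x7} ∩ {x1, x5, x6} = {x5, x6}
So ⟦dog near x7 who met x8⟧ = {x5, x6}.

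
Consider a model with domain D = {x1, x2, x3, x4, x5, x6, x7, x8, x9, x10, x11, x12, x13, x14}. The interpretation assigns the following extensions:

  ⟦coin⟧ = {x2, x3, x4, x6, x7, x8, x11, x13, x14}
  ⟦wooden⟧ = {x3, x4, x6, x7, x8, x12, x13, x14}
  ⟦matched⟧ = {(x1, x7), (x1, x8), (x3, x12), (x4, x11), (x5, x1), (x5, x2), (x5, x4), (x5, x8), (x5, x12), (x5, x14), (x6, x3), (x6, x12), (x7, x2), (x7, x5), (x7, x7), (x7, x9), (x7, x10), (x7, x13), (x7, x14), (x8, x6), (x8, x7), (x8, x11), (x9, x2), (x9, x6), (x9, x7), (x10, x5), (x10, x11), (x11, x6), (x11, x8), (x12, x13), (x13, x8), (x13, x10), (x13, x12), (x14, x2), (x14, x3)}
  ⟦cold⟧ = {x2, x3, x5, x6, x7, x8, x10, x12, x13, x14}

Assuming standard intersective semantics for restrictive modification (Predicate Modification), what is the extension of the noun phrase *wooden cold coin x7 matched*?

{x7, x13, x14}

⟦x7 matched⟧ = {x : ⟨x7, x⟩ ∈ ⟦matched⟧} = {x2, x5, x7, x9, x10, x13, x14}
⟦coin⟧ = {x2, x3, x4, x6, x7, x8, x11, x13, x14}
… ∩ ⟦x7 matched⟧ = {x2, x3, x4, x6, x7, x8, x11, x13, x14} ∩ {x2, x5, x7, x9, x10, x13, x14} = {x2, x7, x13, x14}
… ∩ ⟦wooden⟧ = {x2, x7, x13, x14} ∩ {x3, x4, x6, x7, x8, x12, x13, x14} = {x7, x13, x14}
… ∩ ⟦cold⟧ = {x7, x13, x14} ∩ {x2, x3, x5, x6, x7, x8, x10, x12, x13, x14} = {x7, x13, x14}
So ⟦wooden cold coin x7 matched⟧ = {x7, x13, x14}.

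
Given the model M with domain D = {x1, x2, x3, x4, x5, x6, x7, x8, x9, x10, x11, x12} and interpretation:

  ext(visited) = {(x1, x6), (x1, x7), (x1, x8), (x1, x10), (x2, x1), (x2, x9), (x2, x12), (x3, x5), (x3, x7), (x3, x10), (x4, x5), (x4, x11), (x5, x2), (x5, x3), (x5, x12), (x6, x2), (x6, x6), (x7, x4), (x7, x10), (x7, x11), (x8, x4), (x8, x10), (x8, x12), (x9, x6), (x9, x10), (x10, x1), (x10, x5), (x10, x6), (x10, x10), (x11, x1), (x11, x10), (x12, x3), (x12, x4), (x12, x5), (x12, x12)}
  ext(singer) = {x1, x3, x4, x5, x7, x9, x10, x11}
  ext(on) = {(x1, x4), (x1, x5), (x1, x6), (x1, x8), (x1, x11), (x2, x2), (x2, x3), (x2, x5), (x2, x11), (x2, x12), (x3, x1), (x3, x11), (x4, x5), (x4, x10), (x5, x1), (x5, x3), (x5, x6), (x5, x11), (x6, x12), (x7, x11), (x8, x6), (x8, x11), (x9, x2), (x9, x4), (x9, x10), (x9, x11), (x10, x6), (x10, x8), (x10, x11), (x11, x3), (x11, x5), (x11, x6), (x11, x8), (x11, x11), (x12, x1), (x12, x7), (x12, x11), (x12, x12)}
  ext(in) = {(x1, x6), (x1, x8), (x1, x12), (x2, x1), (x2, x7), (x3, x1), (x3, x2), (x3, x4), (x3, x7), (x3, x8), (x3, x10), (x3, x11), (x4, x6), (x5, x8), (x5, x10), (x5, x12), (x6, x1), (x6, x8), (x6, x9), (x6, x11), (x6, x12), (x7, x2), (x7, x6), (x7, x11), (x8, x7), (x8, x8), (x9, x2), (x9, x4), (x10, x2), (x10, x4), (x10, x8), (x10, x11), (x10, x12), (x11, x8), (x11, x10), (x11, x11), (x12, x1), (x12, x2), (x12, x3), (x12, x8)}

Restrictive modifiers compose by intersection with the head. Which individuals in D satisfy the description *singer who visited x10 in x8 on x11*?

{x1, x3, x10, x11}

⟦who visited x10⟧ = {x : ⟨x, x10⟩ ∈ ⟦visited⟧} = {x1, x3, x7, x8, x9, x10, x11}
⟦in x8⟧ = {x : ⟨x, x8⟩ ∈ ⟦in⟧} = {x1, x3, x5, x6, x8, x10, x11, x12}
⟦on x11⟧ = {x : ⟨x, x11⟩ ∈ ⟦on⟧} = {x1, x2, x3, x5, x7, x8, x9, x10, x11, x12}
⟦singer⟧ = {x1, x3, x4, x5, x7, x9, x10, x11}
… ∩ ⟦who visited x10⟧ = {x1, x3, x4, x5, x7, x9, x10, x11} ∩ {x1, x3, x7, x8, x9, x10, x11} = {x1, x3, x7, x9, x10, x11}
… ∩ ⟦in x8⟧ = {x1, x3, x7, x9, x10, x11} ∩ {x1, x3, x5, x6, x8, x10, x11, x12} = {x1, x3, x10, x11}
… ∩ ⟦on x11⟧ = {x1, x3, x10, x11} ∩ {x1, x2, x3, x5, x7, x8, x9, x10, x11, x12} = {x1, x3, x10, x11}
So ⟦singer who visited x10 in x8 on x11⟧ = {x1, x3, x10, x11}.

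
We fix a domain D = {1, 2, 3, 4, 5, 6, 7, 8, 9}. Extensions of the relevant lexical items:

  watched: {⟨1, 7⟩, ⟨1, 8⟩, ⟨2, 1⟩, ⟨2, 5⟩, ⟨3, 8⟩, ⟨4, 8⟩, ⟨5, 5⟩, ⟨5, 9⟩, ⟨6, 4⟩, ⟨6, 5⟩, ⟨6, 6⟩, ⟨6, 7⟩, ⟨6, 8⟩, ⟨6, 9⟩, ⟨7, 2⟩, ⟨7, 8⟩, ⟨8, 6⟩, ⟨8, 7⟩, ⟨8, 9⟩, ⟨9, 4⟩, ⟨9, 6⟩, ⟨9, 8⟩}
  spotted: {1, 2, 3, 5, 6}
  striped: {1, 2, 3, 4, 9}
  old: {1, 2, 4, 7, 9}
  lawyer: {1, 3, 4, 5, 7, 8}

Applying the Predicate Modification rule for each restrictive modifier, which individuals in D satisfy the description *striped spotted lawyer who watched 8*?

{1, 3}

⟦who watched 8⟧ = {x : ⟨x, 8⟩ ∈ ⟦watched⟧} = {1, 3, 4, 6, 7, 9}
⟦lawyer⟧ = {1, 3, 4, 5, 7, 8}
… ∩ ⟦who watched 8⟧ = {1, 3, 4, 5, 7, 8} ∩ {1, 3, 4, 6, 7, 9} = {1, 3, 4, 7}
… ∩ ⟦striped⟧ = {1, 3, 4, 7} ∩ {1, 2, 3, 4, 9} = {1, 3, 4}
… ∩ ⟦spotted⟧ = {1, 3, 4} ∩ {1, 2, 3, 5, 6} = {1, 3}
So ⟦striped spotted lawyer who watched 8⟧ = {1, 3}.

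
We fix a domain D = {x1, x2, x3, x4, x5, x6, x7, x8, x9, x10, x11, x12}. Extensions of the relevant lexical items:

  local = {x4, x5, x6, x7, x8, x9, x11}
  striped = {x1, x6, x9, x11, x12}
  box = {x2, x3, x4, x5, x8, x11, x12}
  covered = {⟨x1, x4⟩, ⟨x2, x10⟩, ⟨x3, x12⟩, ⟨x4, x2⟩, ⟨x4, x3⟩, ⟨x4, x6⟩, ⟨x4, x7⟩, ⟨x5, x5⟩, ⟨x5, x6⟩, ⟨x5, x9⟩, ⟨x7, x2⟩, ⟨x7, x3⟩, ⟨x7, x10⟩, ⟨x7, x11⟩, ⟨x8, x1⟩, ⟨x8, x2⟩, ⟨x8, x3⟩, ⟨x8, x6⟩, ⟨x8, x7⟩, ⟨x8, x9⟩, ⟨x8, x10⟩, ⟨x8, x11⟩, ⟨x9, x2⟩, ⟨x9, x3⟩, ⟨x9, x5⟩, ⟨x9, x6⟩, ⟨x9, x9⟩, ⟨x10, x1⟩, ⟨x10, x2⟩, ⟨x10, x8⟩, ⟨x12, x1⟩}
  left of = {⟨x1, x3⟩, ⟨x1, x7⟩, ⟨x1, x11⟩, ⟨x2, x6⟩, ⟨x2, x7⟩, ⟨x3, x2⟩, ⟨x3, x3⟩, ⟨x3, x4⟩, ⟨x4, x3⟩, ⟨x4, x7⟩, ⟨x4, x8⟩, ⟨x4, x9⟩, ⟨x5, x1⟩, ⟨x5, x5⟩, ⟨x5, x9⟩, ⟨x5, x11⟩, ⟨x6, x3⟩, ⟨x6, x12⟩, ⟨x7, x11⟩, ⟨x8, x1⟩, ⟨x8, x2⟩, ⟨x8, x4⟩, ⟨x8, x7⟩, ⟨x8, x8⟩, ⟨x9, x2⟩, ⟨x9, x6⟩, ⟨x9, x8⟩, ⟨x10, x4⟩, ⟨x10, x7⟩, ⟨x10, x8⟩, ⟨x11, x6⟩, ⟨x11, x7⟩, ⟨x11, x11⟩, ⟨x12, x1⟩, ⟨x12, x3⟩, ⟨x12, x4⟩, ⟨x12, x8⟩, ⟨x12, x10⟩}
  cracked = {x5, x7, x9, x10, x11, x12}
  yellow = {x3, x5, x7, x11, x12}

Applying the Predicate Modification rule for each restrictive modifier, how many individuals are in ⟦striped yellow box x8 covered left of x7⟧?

1

⟦x8 covered⟧ = {x : ⟨x8, x⟩ ∈ ⟦covered⟧} = {x1, x2, x3, x6, x7, x9, x10, x11}
⟦left of x7⟧ = {x : ⟨x, x7⟩ ∈ ⟦left of⟧} = {x1, x2, x4, x8, x10, x11}
⟦box⟧ = {x2, x3, x4, x5, x8, x11, x12}
… ∩ ⟦x8 covered⟧ = {x2, x3, x4, x5, x8, x11, x12} ∩ {x1, x2, x3, x6, x7, x9, x10, x11} = {x2, x3, x11}
… ∩ ⟦left of x7⟧ = {x2, x3, x11} ∩ {x1, x2, x4, x8, x10, x11} = {x2, x11}
… ∩ ⟦striped⟧ = {x2, x11} ∩ {x1, x6, x9, x11, x12} = {x11}
… ∩ ⟦yellow⟧ = {x11} ∩ {x3, x5, x7, x11, x12} = {x11}
⟦striped yellow box x8 covered left of x7⟧ = {x11}, so the cardinality is 1.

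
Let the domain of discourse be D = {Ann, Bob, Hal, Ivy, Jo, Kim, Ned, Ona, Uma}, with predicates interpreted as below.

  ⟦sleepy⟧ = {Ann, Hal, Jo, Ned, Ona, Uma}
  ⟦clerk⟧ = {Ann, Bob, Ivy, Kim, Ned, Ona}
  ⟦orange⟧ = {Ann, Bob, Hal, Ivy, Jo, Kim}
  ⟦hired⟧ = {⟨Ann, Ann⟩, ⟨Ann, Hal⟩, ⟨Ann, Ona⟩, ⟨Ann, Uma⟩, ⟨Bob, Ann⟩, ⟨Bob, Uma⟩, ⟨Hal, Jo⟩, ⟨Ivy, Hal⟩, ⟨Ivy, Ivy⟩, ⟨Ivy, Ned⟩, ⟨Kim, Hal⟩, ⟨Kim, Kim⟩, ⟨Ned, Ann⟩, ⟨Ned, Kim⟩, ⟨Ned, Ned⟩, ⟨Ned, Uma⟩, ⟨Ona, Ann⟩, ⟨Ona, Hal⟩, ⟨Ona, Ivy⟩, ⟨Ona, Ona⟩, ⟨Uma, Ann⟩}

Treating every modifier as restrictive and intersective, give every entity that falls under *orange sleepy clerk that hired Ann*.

{Ann}

⟦that hired Ann⟧ = {x : ⟨x, Ann⟩ ∈ ⟦hired⟧} = {Ann, Bob, Ned, Ona, Uma}
⟦clerk⟧ = {Ann, Bob, Ivy, Kim, Ned, Ona}
… ∩ ⟦that hired Ann⟧ = {Ann, Bob, Ivy, Kim, Ned, Ona} ∩ {Ann, Bob, Ned, Ona, Uma} = {Ann, Bob, Ned, Ona}
… ∩ ⟦orange⟧ = {Ann, Bob, Ned, Ona} ∩ {Ann, Bob, Hal, Ivy, Jo, Kim} = {Ann, Bob}
… ∩ ⟦sleepy⟧ = {Ann, Bob} ∩ {Ann, Hal, Jo, Ned, Ona, Uma} = {Ann}
So ⟦orange sleepy clerk that hired Ann⟧ = {Ann}.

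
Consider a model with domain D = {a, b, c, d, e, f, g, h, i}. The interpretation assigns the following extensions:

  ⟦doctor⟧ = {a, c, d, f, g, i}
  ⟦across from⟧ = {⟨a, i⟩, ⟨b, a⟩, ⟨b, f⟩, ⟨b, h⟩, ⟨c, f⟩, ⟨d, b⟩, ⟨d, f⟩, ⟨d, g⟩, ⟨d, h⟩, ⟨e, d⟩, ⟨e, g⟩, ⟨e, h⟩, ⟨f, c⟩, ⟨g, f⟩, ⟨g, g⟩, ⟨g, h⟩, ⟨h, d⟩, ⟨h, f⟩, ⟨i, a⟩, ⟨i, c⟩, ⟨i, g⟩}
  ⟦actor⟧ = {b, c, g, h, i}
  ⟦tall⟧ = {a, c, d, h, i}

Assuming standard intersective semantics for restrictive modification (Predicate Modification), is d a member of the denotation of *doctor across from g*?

yes

⟦across from g⟧ = {x : ⟨x, g⟩ ∈ ⟦across from⟧} = {d, e, g, i}
⟦doctor⟧ = {a, c, d, f, g, i}
… ∩ ⟦across from g⟧ = {a, c, d, f, g, i} ∩ {d, e, g, i} = {d, g, i}
⟦doctor across from g⟧ = {d, g, i}; d ∈ this set.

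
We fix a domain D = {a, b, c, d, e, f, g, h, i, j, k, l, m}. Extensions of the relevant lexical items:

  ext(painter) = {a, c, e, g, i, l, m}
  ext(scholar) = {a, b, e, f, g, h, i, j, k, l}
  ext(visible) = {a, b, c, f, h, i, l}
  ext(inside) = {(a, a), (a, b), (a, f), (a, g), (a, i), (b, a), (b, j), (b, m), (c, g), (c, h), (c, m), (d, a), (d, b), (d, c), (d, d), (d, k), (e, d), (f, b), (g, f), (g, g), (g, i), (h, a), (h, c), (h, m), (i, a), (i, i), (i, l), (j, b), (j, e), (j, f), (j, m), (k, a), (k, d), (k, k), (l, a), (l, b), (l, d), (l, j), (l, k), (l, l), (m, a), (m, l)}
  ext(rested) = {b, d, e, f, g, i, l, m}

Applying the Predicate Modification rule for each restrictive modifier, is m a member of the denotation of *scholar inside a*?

⟦inside a⟧ = {x : ⟨x, a⟩ ∈ ⟦inside⟧} = {a, b, d, h, i, k, l, m}
⟦scholar⟧ = {a, b, e, f, g, h, i, j, k, l}
… ∩ ⟦inside a⟧ = {a, b, e, f, g, h, i, j, k, l} ∩ {a, b, d, h, i, k, l, m} = {a, b, h, i, k, l}
⟦scholar inside a⟧ = {a, b, h, i, k, l}; m ∉ this set.

no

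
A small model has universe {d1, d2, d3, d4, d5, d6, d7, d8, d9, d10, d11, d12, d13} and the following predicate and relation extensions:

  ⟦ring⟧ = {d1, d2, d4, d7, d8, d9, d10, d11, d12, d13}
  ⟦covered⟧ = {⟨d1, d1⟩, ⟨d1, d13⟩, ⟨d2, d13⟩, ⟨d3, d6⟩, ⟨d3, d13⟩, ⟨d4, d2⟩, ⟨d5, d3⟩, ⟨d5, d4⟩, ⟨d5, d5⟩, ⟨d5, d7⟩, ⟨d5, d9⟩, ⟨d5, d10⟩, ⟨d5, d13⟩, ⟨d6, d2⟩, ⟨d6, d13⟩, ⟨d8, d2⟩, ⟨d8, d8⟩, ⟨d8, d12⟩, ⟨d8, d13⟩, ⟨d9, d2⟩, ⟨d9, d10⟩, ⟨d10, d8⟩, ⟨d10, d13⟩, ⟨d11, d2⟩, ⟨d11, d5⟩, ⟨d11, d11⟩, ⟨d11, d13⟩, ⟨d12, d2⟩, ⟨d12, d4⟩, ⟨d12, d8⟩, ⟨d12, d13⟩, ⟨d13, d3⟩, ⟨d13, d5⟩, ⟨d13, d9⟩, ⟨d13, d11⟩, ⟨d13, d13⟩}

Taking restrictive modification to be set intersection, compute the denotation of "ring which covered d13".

⟦which covered d13⟧ = {x : ⟨x, d13⟩ ∈ ⟦covered⟧} = {d1, d2, d3, d5, d6, d8, d10, d11, d12, d13}
⟦ring⟧ = {d1, d2, d4, d7, d8, d9, d10, d11, d12, d13}
… ∩ ⟦which covered d13⟧ = {d1, d2, d4, d7, d8, d9, d10, d11, d12, d13} ∩ {d1, d2, d3, d5, d6, d8, d10, d11, d12, d13} = {d1, d2, d8, d10, d11, d12, d13}
So ⟦ring which covered d13⟧ = {d1, d2, d8, d10, d11, d12, d13}.

{d1, d2, d8, d10, d11, d12, d13}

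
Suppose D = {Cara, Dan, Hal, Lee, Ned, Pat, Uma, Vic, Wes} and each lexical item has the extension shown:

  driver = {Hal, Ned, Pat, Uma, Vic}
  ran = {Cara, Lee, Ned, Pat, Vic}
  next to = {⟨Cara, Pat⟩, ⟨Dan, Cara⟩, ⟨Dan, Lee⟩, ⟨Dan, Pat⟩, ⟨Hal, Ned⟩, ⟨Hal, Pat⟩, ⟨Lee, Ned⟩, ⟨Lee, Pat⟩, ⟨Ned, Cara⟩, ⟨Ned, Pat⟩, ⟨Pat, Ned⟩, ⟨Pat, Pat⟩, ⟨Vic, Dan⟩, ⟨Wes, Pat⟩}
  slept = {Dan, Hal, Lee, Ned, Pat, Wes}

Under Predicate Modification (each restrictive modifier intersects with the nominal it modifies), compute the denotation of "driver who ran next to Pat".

⟦who ran⟧ = ⟦ran⟧ = {Cara, Lee, Ned, Pat, Vic}
⟦next to Pat⟧ = {x : ⟨x, Pat⟩ ∈ ⟦next to⟧} = {Cara, Dan, Hal, Lee, Ned, Pat, Wes}
⟦driver⟧ = {Hal, Ned, Pat, Uma, Vic}
… ∩ ⟦who ran⟧ = {Hal, Ned, Pat, Uma, Vic} ∩ {Cara, Lee, Ned, Pat, Vic} = {Ned, Pat, Vic}
… ∩ ⟦next to Pat⟧ = {Ned, Pat, Vic} ∩ {Cara, Dan, Hal, Lee, Ned, Pat, Wes} = {Ned, Pat}
So ⟦driver who ran next to Pat⟧ = {Ned, Pat}.

{Ned, Pat}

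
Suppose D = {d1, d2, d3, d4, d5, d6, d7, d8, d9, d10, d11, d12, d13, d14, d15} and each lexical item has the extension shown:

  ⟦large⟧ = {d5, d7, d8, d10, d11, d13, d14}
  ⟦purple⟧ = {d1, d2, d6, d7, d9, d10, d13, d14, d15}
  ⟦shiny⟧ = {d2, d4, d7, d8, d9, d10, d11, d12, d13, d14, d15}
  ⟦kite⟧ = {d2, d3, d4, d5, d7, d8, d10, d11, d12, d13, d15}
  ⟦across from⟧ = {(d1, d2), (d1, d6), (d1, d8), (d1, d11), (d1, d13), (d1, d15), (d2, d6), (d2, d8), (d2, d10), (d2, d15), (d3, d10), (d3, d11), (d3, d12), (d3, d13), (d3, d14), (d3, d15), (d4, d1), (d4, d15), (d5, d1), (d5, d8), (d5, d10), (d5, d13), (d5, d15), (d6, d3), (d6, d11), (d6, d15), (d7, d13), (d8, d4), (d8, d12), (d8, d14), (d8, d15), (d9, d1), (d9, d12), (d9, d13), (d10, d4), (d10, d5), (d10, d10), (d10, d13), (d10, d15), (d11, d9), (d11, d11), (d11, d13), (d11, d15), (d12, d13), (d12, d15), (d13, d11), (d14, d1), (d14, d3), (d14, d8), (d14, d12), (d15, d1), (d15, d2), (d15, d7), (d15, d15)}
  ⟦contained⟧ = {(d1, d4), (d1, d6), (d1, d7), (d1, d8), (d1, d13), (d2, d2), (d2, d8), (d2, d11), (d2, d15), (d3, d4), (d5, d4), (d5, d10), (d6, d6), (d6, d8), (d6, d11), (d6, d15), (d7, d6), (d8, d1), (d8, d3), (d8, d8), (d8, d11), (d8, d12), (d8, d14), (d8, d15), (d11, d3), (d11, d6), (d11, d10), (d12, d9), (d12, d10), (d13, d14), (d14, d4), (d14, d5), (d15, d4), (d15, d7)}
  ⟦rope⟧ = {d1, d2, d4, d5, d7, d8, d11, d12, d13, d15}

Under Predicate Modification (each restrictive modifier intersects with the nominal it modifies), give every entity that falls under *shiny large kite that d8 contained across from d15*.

{d8, d11}

⟦that d8 contained⟧ = {x : ⟨d8, x⟩ ∈ ⟦contained⟧} = {d1, d3, d8, d11, d12, d14, d15}
⟦across from d15⟧ = {x : ⟨x, d15⟩ ∈ ⟦across from⟧} = {d1, d2, d3, d4, d5, d6, d8, d10, d11, d12, d15}
⟦kite⟧ = {d2, d3, d4, d5, d7, d8, d10, d11, d12, d13, d15}
… ∩ ⟦that d8 contained⟧ = {d2, d3, d4, d5, d7, d8, d10, d11, d12, d13, d15} ∩ {d1, d3, d8, d11, d12, d14, d15} = {d3, d8, d11, d12, d15}
… ∩ ⟦across from d15⟧ = {d3, d8, d11, d12, d15} ∩ {d1, d2, d3, d4, d5, d6, d8, d10, d11, d12, d15} = {d3, d8, d11, d12, d15}
… ∩ ⟦shiny⟧ = {d3, d8, d11, d12, d15} ∩ {d2, d4, d7, d8, d9, d10, d11, d12, d13, d14, d15} = {d8, d11, d12, d15}
… ∩ ⟦large⟧ = {d8, d11, d12, d15} ∩ {d5, d7, d8, d10, d11, d13, d14} = {d8, d11}
So ⟦shiny large kite that d8 contained across from d15⟧ = {d8, d11}.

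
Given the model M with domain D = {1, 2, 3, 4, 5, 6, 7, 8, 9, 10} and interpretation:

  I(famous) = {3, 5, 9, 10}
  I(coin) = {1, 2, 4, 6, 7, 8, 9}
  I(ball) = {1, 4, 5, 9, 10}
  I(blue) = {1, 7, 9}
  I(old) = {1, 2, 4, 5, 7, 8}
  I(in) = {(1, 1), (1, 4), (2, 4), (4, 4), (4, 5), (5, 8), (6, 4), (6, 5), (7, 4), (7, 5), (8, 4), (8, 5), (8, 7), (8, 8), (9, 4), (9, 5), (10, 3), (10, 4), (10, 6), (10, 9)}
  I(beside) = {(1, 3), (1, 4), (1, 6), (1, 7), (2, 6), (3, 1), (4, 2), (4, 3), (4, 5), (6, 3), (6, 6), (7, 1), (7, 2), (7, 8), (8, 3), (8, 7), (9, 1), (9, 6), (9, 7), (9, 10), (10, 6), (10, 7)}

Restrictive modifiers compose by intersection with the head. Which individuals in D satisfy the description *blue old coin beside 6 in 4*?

{1}

⟦beside 6⟧ = {x : ⟨x, 6⟩ ∈ ⟦beside⟧} = {1, 2, 6, 9, 10}
⟦in 4⟧ = {x : ⟨x, 4⟩ ∈ ⟦in⟧} = {1, 2, 4, 6, 7, 8, 9, 10}
⟦coin⟧ = {1, 2, 4, 6, 7, 8, 9}
… ∩ ⟦beside 6⟧ = {1, 2, 4, 6, 7, 8, 9} ∩ {1, 2, 6, 9, 10} = {1, 2, 6, 9}
… ∩ ⟦in 4⟧ = {1, 2, 6, 9} ∩ {1, 2, 4, 6, 7, 8, 9, 10} = {1, 2, 6, 9}
… ∩ ⟦blue⟧ = {1, 2, 6, 9} ∩ {1, 7, 9} = {1, 9}
… ∩ ⟦old⟧ = {1, 9} ∩ {1, 2, 4, 5, 7, 8} = {1}
So ⟦blue old coin beside 6 in 4⟧ = {1}.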